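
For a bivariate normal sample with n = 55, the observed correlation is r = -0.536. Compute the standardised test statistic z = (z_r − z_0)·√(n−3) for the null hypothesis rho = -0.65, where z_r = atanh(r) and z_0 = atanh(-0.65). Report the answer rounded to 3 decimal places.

1.275

z_r = atanh(-0.536) = -0.598526,  z_0 = atanh(-0.65) = -0.775299
SE = 1/√(n−3) = 1/√52 = 0.138675
z = (z_r − z_0)/SE = (-0.598526 − (-0.775299)) / 0.138675 = 0.176773 / 0.138675 = 1.275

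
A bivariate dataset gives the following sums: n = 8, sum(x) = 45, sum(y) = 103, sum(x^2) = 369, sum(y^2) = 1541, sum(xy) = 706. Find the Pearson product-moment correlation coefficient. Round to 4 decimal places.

0.8025

Numerator: nΣxy − (Σx)(Σy) = 8·706 − (45)(103) = 1013
Denominator: √[(nΣx²−(Σx)²)(nΣy²−(Σy)²)]
  nΣx²−(Σx)² = 8·369 − 2025 = 927;  nΣy²−(Σy)² = 8·1541 − 10609 = 1719
  √(927·1719) = √1593513 = 1262.3442
r = 1013 / 1262.3442 = 0.8025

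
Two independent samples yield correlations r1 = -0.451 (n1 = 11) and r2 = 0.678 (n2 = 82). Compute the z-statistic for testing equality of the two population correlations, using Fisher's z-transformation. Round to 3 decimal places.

z1 = atanh(-0.451) = -0.485955,  z2 = atanh(0.678) = 0.825403
SE = √(1/(n1−3) + 1/(n2−3)) = √(1/8 + 1/79) = √(0.1250000 + 0.0126582) = √0.1376582 = 0.371023
z = (z1 − z2)/SE = (-0.485955 − 0.825403) / 0.371023 = -1.311358 / 0.371023 = -3.534

-3.534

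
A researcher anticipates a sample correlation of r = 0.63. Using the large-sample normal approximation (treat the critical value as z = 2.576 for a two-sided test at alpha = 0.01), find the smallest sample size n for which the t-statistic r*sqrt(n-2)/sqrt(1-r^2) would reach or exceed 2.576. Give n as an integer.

Need r·√(n−2)/√(1−r²) ≥ 2.576
√(n−2) ≥ 2.576·√(1−0.3969) / 0.63 = 2.576·0.776595 / 0.63 = 3.1754
n−2 ≥ 10.0832  ⇒  n ≥ 12.0832
Smallest integer n = 13

13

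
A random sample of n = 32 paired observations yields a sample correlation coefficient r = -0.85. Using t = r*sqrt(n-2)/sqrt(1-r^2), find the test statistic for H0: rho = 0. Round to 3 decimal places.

1 − r² = 1 − 0.7225 = 0.2775;  √(1−r²) = 0.526783
√(n−2) = √30 = 5.477226
t = r·√(n−2)/√(1−r²) = -0.85 · 5.477226 / 0.526783 = -8.838

-8.838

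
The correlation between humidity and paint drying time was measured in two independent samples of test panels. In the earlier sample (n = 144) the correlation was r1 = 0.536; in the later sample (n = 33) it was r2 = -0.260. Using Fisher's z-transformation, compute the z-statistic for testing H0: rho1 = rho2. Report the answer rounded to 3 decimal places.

Fisher z-transforms: z1 = atanh(0.536) = 0.598526, z2 = atanh(-0.260) = -0.266108; difference d = 0.864634
Var(d) = 1/141 + 1/30 = 0.0070922 + 0.0333333 = 0.0404255
z = d/√Var(d) = 0.864634 / √0.0404255 = 0.864634 / 0.201061 = 4.300

4.300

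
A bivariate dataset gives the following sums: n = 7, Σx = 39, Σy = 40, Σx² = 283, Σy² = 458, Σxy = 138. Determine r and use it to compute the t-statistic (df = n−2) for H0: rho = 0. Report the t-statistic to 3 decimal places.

-2.138

S_xy = nΣxy − ΣxΣy = 7·138 − 39·40 = 966 − 1560 = -594
S_xx = nΣx² − (Σx)² = 7·283 − 39² = 1981 − 1521 = 460
S_yy = nΣy² − (Σy)² = 7·458 − 40² = 3206 − 1600 = 1606
r = S_xy / √(S_xx·S_yy) = -594 / √(460·1606) = -594 / √738760 = -594 / 859.5115 = -0.6911
t = r·√(n−2)/√(1−r²) = -0.6911·√5 / √(1−0.477619) = -1.545347 / 0.722759 = -2.138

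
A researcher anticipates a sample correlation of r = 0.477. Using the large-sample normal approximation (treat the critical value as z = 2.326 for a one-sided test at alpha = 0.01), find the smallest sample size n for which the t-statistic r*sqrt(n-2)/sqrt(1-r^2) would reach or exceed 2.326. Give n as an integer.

r√(n−2)/√(1−r²) ≥ 2.326  ⇔  n−2 ≥ (2.326)²·(1−r²)/r²
(1−r²)/r² = (1−0.227529)/0.227529 = 3.3950
n ≥ 2 + 5.410276·3.3950 = 2 + 18.3679 = 20.3679
⌈20.3679⌉ = 21

21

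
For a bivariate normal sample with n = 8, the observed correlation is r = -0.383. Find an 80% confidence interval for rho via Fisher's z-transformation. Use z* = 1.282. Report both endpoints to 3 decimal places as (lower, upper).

Fisher z: z_r = atanh(r) = ½·ln((1+(-0.383))/(1−(-0.383))) = -0.403571
SE(z) = 1/√(n−3) = 1/√5 = 0.447214
80% ⇒ z* = 1.282; margin = 1.282·0.447214 = 0.573328
CI on z-scale: (-0.976899, 0.169757)
Back-transform: tanh(-0.976899) = -0.751720, tanh(0.169757) = 0.168145

(-0.752, 0.168)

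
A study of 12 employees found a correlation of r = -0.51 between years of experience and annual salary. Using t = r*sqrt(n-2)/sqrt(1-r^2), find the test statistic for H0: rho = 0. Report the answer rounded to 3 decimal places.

1 − r² = 1 − 0.2601 = 0.7399;  √(1−r²) = 0.860174
√(n−2) = √10 = 3.162278
t = r·√(n−2)/√(1−r²) = -0.51 · 3.162278 / 0.860174 = -1.875

-1.875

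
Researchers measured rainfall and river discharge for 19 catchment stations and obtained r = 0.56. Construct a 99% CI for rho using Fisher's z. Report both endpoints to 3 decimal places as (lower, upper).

Fisher z: z_r = atanh(r) = ½·ln((1+0.56)/(1−0.56)) = 0.632833
SE(z) = 1/√(n−3) = 1/√16 = 0.250000
99% ⇒ z* = 2.576; margin = 2.576·0.250000 = 0.644000
CI on z-scale: (-0.011167, 1.276833)
Back-transform: tanh(-0.011167) = -0.011167, tanh(1.276833) = 0.855639

(-0.011, 0.856)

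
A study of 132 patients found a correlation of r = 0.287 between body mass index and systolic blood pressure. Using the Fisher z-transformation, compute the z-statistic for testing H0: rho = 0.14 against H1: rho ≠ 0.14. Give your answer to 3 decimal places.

z_r = atanh(0.287) = 0.295294,  z_0 = atanh(0.14) = 0.140926
SE = 1/√(n−3) = 1/√129 = 0.088045
z = (z_r − z_0)/SE = (0.295294 − 0.140926) / 0.088045 = 0.154368 / 0.088045 = 1.753

1.753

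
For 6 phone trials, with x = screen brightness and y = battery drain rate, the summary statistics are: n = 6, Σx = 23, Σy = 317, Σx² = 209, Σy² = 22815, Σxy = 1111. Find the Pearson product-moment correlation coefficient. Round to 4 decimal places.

-0.1217

Numerator: nΣxy − (Σx)(Σy) = 6·1111 − (23)(317) = -625
Denominator: √[(nΣx²−(Σx)²)(nΣy²−(Σy)²)]
  nΣx²−(Σx)² = 6·209 − 529 = 725;  nΣy²−(Σy)² = 6·22815 − 100489 = 36401
  √(725·36401) = √26390725 = 5137.1904
r = -625 / 5137.1904 = -0.1217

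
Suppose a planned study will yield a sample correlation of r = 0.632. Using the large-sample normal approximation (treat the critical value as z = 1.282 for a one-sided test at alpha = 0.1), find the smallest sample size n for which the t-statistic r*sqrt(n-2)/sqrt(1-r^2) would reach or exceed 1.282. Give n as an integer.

r√(n−2)/√(1−r²) ≥ 1.282  ⇔  n−2 ≥ (1.282)²·(1−r²)/r²
(1−r²)/r² = (1−0.399424)/0.399424 = 1.5036
n ≥ 2 + 1.643524·1.5036 = 2 + 2.4712 = 4.4712
⌈4.4712⌉ = 5

5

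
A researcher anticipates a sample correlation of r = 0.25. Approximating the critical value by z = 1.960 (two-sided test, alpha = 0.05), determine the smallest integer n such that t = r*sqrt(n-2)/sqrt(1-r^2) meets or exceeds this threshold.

60

r√(n−2)/√(1−r²) ≥ 1.960  ⇔  n−2 ≥ (1.960)²·(1−r²)/r²
(1−r²)/r² = (1−0.0625)/0.0625 = 15.0000
n ≥ 2 + 3.8416·15.0000 = 2 + 57.6240 = 59.6240
⌈59.6240⌉ = 60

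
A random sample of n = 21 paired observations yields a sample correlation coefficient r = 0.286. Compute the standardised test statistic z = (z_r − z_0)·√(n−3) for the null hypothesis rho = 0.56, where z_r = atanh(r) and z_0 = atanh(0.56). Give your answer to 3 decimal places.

Fisher z: atanh(0.286) = 0.294204, atanh(0.56) = 0.632833
z = (z_r − z_0)·√(n−3) = (0.294204 − 0.632833)·√18 = -0.338629 · 4.242641 = -1.437

-1.437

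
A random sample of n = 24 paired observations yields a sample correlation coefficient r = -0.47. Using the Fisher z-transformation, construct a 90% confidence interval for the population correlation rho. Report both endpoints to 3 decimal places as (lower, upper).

(-0.701, -0.150)

Fisher z: z_r = atanh(r) = ½·ln((1+(-0.47))/(1−(-0.47))) = -0.510070
SE(z) = 1/√(n−3) = 1/√21 = 0.218218
90% ⇒ z* = 1.645; margin = 1.645·0.218218 = 0.358969
CI on z-scale: (-0.869039, -0.151101)
Back-transform: tanh(-0.869039) = -0.700886, tanh(-0.151101) = -0.149961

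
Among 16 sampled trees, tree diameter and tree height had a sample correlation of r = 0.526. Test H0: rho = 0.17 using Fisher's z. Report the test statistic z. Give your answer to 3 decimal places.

Fisher z: atanh(0.526) = 0.584599, atanh(0.17) = 0.171667
z = (z_r − z_0)·√(n−3) = (0.584599 − 0.171667)·√13 = 0.412932 · 3.605551 = 1.489

1.489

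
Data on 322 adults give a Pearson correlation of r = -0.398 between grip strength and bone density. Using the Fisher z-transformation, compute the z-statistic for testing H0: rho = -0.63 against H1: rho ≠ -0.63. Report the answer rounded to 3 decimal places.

z_r = atanh(-0.398) = -0.421270,  z_0 = atanh(-0.63) = -0.741416
SE = 1/√(n−3) = 1/√319 = 0.055989
z = (z_r − z_0)/SE = (-0.421270 − (-0.741416)) / 0.055989 = 0.320146 / 0.055989 = 5.718

5.718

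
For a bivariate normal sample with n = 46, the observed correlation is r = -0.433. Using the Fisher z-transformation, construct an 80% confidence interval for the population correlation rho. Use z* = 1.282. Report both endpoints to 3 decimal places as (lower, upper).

Fisher z: z_r = atanh(r) = ½·ln((1+(-0.433))/(1−(-0.433))) = -0.463583
SE(z) = 1/√(n−3) = 1/√43 = 0.152499
80% ⇒ z* = 1.282; margin = 1.282·0.152499 = 0.195504
CI on z-scale: (-0.659087, -0.268079)
Back-transform: tanh(-0.659087) = -0.577755, tanh(-0.268079) = -0.261836

(-0.578, -0.262)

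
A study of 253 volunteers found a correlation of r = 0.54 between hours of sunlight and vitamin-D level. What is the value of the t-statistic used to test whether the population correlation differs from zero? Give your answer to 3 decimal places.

10.165

1 − r² = 1 − 0.2916 = 0.7084;  √(1−r²) = 0.841665
√(n−2) = √251 = 15.842980
t = r·√(n−2)/√(1−r²) = 0.54 · 15.842980 / 0.841665 = 10.165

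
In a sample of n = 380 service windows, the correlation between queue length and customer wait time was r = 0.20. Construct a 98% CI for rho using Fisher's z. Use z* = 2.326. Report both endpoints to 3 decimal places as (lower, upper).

Fisher z: z_r = atanh(r) = ½·ln((1+0.20)/(1−0.20)) = 0.202733
SE(z) = 1/√(n−3) = 1/√377 = 0.051503
98% ⇒ z* = 2.326; margin = 2.326·0.051503 = 0.119796
CI on z-scale: (0.082937, 0.322529)
Back-transform: tanh(0.082937) = 0.082747, tanh(0.322529) = 0.311792

(0.083, 0.312)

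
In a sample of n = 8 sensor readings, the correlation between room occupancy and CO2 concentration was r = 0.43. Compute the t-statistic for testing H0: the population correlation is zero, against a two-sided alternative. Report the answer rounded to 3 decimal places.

1 − r² = 1 − 0.1849 = 0.8151;  √(1−r²) = 0.902829
√(n−2) = √6 = 2.449490
t = r·√(n−2)/√(1−r²) = 0.43 · 2.449490 / 0.902829 = 1.167

1.167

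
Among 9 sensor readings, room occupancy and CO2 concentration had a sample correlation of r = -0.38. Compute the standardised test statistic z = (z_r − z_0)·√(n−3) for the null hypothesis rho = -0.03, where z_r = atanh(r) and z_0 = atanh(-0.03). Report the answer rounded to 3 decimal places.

z_r = atanh(-0.38) = -0.400060,  z_0 = atanh(-0.03) = -0.030009
SE = 1/√(n−3) = 1/√6 = 0.408248
z = (z_r − z_0)/SE = (-0.400060 − (-0.030009)) / 0.408248 = -0.370051 / 0.408248 = -0.906

-0.906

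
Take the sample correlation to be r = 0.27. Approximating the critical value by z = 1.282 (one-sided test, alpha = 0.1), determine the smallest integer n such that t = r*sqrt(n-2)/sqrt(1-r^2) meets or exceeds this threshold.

23

Need r·√(n−2)/√(1−r²) ≥ 1.282
√(n−2) ≥ 1.282·√(1−0.0729) / 0.27 = 1.282·0.962860 / 0.27 = 4.5718
n−2 ≥ 20.9014  ⇒  n ≥ 22.9014
Smallest integer n = 23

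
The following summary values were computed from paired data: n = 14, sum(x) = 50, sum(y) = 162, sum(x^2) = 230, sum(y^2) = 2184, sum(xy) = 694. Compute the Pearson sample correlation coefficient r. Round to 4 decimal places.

0.9150

Numerator: nΣxy − (Σx)(Σy) = 14·694 − (50)(162) = 1616
Denominator: √[(nΣx²−(Σx)²)(nΣy²−(Σy)²)]
  nΣx²−(Σx)² = 14·230 − 2500 = 720;  nΣy²−(Σy)² = 14·2184 − 26244 = 4332
  √(720·4332) = √3119040 = 1766.0804
r = 1616 / 1766.0804 = 0.9150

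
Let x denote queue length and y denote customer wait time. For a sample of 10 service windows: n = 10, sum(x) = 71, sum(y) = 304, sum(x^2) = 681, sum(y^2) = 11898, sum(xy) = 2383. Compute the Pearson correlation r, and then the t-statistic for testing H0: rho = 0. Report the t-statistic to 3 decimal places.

Numerator: nΣxy − (Σx)(Σy) = 10·2383 − (71)(304) = 2246
Denominator: √[(nΣx²−(Σx)²)(nΣy²−(Σy)²)]
  nΣx²−(Σx)² = 10·681 − 5041 = 1769;  nΣy²−(Σy)² = 10·11898 − 92416 = 26564
  √(1769·26564) = √46991716 = 6855.0504
r = 2246 / 6855.0504 = 0.3276
t = r·√(n−2)/√(1−r²) = 0.3276·√8 / √(1−0.107322) = 0.926593 / 0.944816 = 0.981

0.981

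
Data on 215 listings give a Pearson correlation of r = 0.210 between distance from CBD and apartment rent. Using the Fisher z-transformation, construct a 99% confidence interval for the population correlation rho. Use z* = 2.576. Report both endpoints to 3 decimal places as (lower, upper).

(0.036, 0.371)

Fisher z: z_r = atanh(r) = ½·ln((1+0.210)/(1−0.210)) = 0.213171
SE(z) = 1/√(n−3) = 1/√212 = 0.068680
99% ⇒ z* = 2.576; margin = 2.576·0.068680 = 0.176920
CI on z-scale: (0.036251, 0.390091)
Back-transform: tanh(0.036251) = 0.036235, tanh(0.390091) = 0.371439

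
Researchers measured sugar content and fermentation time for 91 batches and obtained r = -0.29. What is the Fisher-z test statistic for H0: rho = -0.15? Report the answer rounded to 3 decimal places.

-1.383

Fisher z: atanh(-0.29) = -0.298566, atanh(-0.15) = -0.151140
z = (z_r − z_0)·√(n−3) = (-0.298566 − (-0.151140))·√88 = -0.147426 · 9.380832 = -1.383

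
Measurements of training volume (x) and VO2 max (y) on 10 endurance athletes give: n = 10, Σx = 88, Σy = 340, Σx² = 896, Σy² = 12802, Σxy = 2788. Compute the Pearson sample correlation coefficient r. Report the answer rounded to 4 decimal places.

-0.5249

Numerator: nΣxy − (Σx)(Σy) = 10·2788 − (88)(340) = -2040
Denominator: √[(nΣx²−(Σx)²)(nΣy²−(Σy)²)]
  nΣx²−(Σx)² = 10·896 − 7744 = 1216;  nΣy²−(Σy)² = 10·12802 − 115600 = 12420
  √(1216·12420) = √15102720 = 3886.2218
r = -2040 / 3886.2218 = -0.5249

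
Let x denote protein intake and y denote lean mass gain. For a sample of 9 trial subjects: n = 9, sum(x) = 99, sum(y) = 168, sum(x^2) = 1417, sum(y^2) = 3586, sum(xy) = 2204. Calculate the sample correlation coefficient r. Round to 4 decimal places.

S_xy = nΣxy − ΣxΣy = 9·2204 − 99·168 = 19836 − 16632 = 3204
S_xx = nΣx² − (Σx)² = 9·1417 − 99² = 12753 − 9801 = 2952
S_yy = nΣy² − (Σy)² = 9·3586 − 168² = 32274 − 28224 = 4050
r = S_xy / √(S_xx·S_yy) = 3204 / √(2952·4050) = 3204 / √11955600 = 3204 / 3457.6871 = 0.9266

0.9266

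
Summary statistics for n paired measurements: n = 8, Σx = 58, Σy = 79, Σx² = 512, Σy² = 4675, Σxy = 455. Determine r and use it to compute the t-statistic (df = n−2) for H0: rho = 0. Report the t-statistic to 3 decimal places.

Numerator: nΣxy − (Σx)(Σy) = 8·455 − (58)(79) = -942
Denominator: √[(nΣx²−(Σx)²)(nΣy²−(Σy)²)]
  nΣx²−(Σx)² = 8·512 − 3364 = 732;  nΣy²−(Σy)² = 8·4675 − 6241 = 31159
  √(732·31159) = √22808388 = 4775.8128
r = -942 / 4775.8128 = -0.1972
t = r·√(n−2)/√(1−r²) = -0.1972·√6 / √(1−0.038888) = -0.483039 / 0.980363 = -0.493

-0.493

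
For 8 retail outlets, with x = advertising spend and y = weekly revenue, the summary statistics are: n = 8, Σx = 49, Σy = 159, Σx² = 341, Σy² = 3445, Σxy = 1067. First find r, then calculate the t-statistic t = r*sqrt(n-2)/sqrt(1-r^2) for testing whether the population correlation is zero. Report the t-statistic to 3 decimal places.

4.184

S_xy = nΣxy − ΣxΣy = 8·1067 − 49·159 = 8536 − 7791 = 745
S_xx = nΣx² − (Σx)² = 8·341 − 49² = 2728 − 2401 = 327
S_yy = nΣy² − (Σy)² = 8·3445 − 159² = 27560 − 25281 = 2279
r = S_xy / √(S_xx·S_yy) = 745 / √(327·2279) = 745 / √745233 = 745 / 863.2688 = 0.8630
t = r·√(n−2)/√(1−r²) = 0.8630·√6 / √(1−0.744769) = 2.113910 / 0.505204 = 4.184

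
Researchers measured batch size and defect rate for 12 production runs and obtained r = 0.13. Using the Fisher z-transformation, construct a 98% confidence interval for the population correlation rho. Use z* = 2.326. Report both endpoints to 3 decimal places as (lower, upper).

Fisher z: z_r = atanh(r) = ½·ln((1+0.13)/(1−0.13)) = 0.130740
SE(z) = 1/√(n−3) = 1/√9 = 0.333333
98% ⇒ z* = 2.326; margin = 2.326·0.333333 = 0.775333
CI on z-scale: (-0.644593, 0.906073)
Back-transform: tanh(-0.644593) = -0.568019, tanh(0.906073) = 0.719242

(-0.568, 0.719)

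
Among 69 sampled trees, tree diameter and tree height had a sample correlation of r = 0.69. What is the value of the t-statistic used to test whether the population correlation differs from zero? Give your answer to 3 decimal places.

7.803

t = r·√(n−2) / √(1−r²) with r = 0.69, n = 69
  = 0.69·√67 / √(1 − 0.4761)
  = 0.69·8.185353 / 0.723809
  = 5.647894 / 0.723809 = 7.803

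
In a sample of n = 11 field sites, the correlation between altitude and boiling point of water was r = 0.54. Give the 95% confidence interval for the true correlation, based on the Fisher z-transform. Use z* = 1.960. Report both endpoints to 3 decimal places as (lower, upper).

(-0.089, 0.861)

Fisher z: z_r = atanh(r) = ½·ln((1+0.54)/(1−0.54)) = 0.604156
SE(z) = 1/√(n−3) = 1/√8 = 0.353553
95% ⇒ z* = 1.960; margin = 1.960·0.353553 = 0.692964
CI on z-scale: (-0.088808, 1.297120)
Back-transform: tanh(-0.088808) = -0.088575, tanh(1.297120) = 0.860980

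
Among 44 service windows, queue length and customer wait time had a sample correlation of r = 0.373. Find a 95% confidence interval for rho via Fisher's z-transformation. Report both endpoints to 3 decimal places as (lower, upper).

z_r = atanh(0.373) = 0.391903;  SE = 1/√(n−3) = 1/√41 = 0.156174
z-limits: 0.391903 ± 1.960·0.156174 = 0.391903 ± 0.306101 = [0.085802, 0.698004]
ρ-limits: (tanh 0.085802, tanh 0.698004) = (0.086, 0.603)

(0.086, 0.603)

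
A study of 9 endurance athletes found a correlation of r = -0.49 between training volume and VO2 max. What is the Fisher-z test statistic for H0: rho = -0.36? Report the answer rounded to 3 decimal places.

-0.390

Fisher z: atanh(-0.49) = -0.536060, atanh(-0.36) = -0.376886
z = (z_r − z_0)·√(n−3) = (-0.536060 − (-0.376886))·√6 = -0.159174 · 2.449490 = -0.390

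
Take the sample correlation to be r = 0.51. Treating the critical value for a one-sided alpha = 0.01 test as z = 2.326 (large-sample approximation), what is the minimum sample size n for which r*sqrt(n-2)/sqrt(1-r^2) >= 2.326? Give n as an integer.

Need r·√(n−2)/√(1−r²) ≥ 2.326
√(n−2) ≥ 2.326·√(1−0.2601) / 0.51 = 2.326·0.860174 / 0.51 = 3.9231
n−2 ≥ 15.3907  ⇒  n ≥ 17.3907
Smallest integer n = 18

18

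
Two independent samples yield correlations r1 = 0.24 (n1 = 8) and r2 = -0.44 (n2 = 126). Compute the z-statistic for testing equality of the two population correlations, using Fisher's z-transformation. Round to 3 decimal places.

1.572

Fisher z-transforms: z1 = atanh(0.24) = 0.244774, z2 = atanh(-0.44) = -0.472231; difference d = 0.717005
Var(d) = 1/5 + 1/123 = 0.2000000 + 0.0081301 = 0.2081301
z = d/√Var(d) = 0.717005 / √0.2081301 = 0.717005 / 0.456213 = 1.572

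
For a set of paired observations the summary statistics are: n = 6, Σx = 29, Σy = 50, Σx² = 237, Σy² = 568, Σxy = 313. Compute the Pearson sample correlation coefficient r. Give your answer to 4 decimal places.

Numerator: nΣxy − (Σx)(Σy) = 6·313 − (29)(50) = 428
Denominator: √[(nΣx²−(Σx)²)(nΣy²−(Σy)²)]
  nΣx²−(Σx)² = 6·237 − 841 = 581;  nΣy²−(Σy)² = 6·568 − 2500 = 908
  √(581·908) = √527548 = 726.3250
r = 428 / 726.3250 = 0.5893

0.5893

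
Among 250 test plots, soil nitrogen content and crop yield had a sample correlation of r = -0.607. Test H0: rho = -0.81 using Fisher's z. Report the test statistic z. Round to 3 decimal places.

Fisher z: atanh(-0.607) = -0.704157, atanh(-0.81) = -1.127029
z = (z_r − z_0)·√(n−3) = (-0.704157 − (-1.127029))·√247 = 0.422872 · 15.716234 = 6.646

6.646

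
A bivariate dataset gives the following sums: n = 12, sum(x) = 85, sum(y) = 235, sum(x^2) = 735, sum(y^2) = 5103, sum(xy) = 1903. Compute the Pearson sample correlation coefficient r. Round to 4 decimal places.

S_xy = nΣxy − ΣxΣy = 12·1903 − 85·235 = 22836 − 19975 = 2861
S_xx = nΣx² − (Σx)² = 12·735 − 85² = 8820 − 7225 = 1595
S_yy = nΣy² − (Σy)² = 12·5103 − 235² = 61236 − 55225 = 6011
r = S_xy / √(S_xx·S_yy) = 2861 / √(1595·6011) = 2861 / √9587545 = 2861 / 3096.3761 = 0.9240

0.9240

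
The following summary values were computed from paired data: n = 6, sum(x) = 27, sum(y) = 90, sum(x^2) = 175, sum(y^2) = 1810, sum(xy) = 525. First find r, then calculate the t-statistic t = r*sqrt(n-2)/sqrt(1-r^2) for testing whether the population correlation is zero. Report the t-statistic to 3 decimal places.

Numerator: nΣxy − (Σx)(Σy) = 6·525 − (27)(90) = 720
Denominator: √[(nΣx²−(Σx)²)(nΣy²−(Σy)²)]
  nΣx²−(Σx)² = 6·175 − 729 = 321;  nΣy²−(Σy)² = 6·1810 − 8100 = 2760
  √(321·2760) = √885960 = 941.2545
r = 720 / 941.2545 = 0.7649
t = r·√(n−2)/√(1−r²) = 0.7649·√4 / √(1−0.585072) = 1.529800 / 0.644149 = 2.375

2.375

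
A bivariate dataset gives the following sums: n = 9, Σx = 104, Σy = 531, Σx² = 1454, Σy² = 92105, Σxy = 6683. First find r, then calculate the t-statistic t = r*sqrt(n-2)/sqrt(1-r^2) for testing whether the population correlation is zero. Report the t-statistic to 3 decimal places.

Numerator: nΣxy − (Σx)(Σy) = 9·6683 − (104)(531) = 4923
Denominator: √[(nΣx²−(Σx)²)(nΣy²−(Σy)²)]
  nΣx²−(Σx)² = 9·1454 − 10816 = 2270;  nΣy²−(Σy)² = 9·92105 − 281961 = 546984
  √(2270·546984) = √1241653680 = 35237.1066
r = 4923 / 35237.1066 = 0.1397
t = r·√(n−2)/√(1−r²) = 0.1397·√7 / √(1−0.019516) = 0.369611 / 0.990194 = 0.373

0.373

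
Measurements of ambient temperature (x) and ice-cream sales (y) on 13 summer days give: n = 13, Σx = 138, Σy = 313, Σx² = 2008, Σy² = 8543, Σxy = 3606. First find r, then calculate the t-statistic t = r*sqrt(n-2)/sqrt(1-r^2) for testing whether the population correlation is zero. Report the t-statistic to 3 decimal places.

1.376

Numerator: nΣxy − (Σx)(Σy) = 13·3606 − (138)(313) = 3684
Denominator: √[(nΣx²−(Σx)²)(nΣy²−(Σy)²)]
  nΣx²−(Σx)² = 13·2008 − 19044 = 7060;  nΣy²−(Σy)² = 13·8543 − 97969 = 13090
  √(7060·13090) = √92415400 = 9613.2929
r = 3684 / 9613.2929 = 0.3832
t = r·√(n−2)/√(1−r²) = 0.3832·√11 / √(1−0.146842) = 1.270931 / 0.923666 = 1.376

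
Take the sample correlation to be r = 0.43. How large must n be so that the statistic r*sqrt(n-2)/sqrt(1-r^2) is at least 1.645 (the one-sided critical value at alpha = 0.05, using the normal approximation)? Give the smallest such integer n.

r√(n−2)/√(1−r²) ≥ 1.645  ⇔  n−2 ≥ (1.645)²·(1−r²)/r²
(1−r²)/r² = (1−0.1849)/0.1849 = 4.4083
n ≥ 2 + 2.706025·4.4083 = 2 + 11.9290 = 13.9290
⌈13.9290⌉ = 14

14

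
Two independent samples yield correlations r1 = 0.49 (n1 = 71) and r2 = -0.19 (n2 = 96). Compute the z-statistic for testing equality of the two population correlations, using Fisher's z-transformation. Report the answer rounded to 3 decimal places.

z1 = atanh(0.49) = 0.536060,  z2 = atanh(-0.19) = -0.192337
SE = √(1/(n1−3) + 1/(n2−3)) = √(1/68 + 1/93) = √(0.0147059 + 0.0107527) = √0.0254586 = 0.159558
z = (z1 − z2)/SE = (0.536060 − (-0.192337)) / 0.159558 = 0.728397 / 0.159558 = 4.565

4.565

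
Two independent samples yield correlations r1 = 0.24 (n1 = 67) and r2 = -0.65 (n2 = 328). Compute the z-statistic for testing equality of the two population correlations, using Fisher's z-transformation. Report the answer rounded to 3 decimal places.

7.459

z1 = atanh(0.24) = 0.244774,  z2 = atanh(-0.65) = -0.775299
SE = √(1/(n1−3) + 1/(n2−3)) = √(1/64 + 1/325) = √(0.0156250 + 0.0030769) = √0.0187019 = 0.136755
z = (z1 − z2)/SE = (0.244774 − (-0.775299)) / 0.136755 = 1.020073 / 0.136755 = 7.459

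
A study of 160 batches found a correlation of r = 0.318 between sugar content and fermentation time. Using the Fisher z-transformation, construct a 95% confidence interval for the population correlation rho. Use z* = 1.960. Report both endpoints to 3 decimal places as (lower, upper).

Fisher z: z_r = atanh(r) = ½·ln((1+0.318)/(1−0.318)) = 0.329421
SE(z) = 1/√(n−3) = 1/√157 = 0.079809
95% ⇒ z* = 1.960; margin = 1.960·0.079809 = 0.156426
CI on z-scale: (0.172995, 0.485847)
Back-transform: tanh(0.172995) = 0.171290, tanh(0.485847) = 0.450914

(0.171, 0.451)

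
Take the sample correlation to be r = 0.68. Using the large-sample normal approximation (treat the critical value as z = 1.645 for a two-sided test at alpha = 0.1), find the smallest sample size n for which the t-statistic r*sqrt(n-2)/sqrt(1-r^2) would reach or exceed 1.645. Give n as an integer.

Need r·√(n−2)/√(1−r²) ≥ 1.645
√(n−2) ≥ 1.645·√(1−0.4624) / 0.68 = 1.645·0.733212 / 0.68 = 1.7737
n−2 ≥ 3.1460  ⇒  n ≥ 5.1460
Smallest integer n = 6

6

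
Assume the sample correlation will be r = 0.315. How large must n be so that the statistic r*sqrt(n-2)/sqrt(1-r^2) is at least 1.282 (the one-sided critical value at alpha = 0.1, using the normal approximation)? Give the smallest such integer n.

17

r√(n−2)/√(1−r²) ≥ 1.282  ⇔  n−2 ≥ (1.282)²·(1−r²)/r²
(1−r²)/r² = (1−0.099225)/0.099225 = 9.0781
n ≥ 2 + 1.643524·9.0781 = 2 + 14.9201 = 16.9201
⌈16.9201⌉ = 17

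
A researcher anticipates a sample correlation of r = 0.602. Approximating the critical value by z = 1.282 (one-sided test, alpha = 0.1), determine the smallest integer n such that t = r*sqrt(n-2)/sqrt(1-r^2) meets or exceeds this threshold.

Need r·√(n−2)/√(1−r²) ≥ 1.282
√(n−2) ≥ 1.282·√(1−0.362404) / 0.602 = 1.282·0.798496 / 0.602 = 1.7005
n−2 ≥ 2.8917  ⇒  n ≥ 4.8917
Smallest integer n = 5

5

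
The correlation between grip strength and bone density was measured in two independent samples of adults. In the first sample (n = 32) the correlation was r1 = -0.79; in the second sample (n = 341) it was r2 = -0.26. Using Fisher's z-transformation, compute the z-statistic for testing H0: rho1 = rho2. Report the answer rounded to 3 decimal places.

-4.162

z1 = atanh(-0.79) = -1.071432,  z2 = atanh(-0.26) = -0.266108
SE = √(1/(n1−3) + 1/(n2−3)) = √(1/29 + 1/338) = √(0.0344828 + 0.0029586) = √0.0374414 = 0.193498
z = (z1 − z2)/SE = (-1.071432 − (-0.266108)) / 0.193498 = -0.805324 / 0.193498 = -4.162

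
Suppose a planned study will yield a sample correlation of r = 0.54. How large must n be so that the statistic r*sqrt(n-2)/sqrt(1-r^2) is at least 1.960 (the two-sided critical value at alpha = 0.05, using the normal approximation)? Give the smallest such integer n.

12

Need r·√(n−2)/√(1−r²) ≥ 1.960
√(n−2) ≥ 1.960·√(1−0.2916) / 0.54 = 1.960·0.841665 / 0.54 = 3.0549
n−2 ≥ 9.3324  ⇒  n ≥ 11.3324
Smallest integer n = 12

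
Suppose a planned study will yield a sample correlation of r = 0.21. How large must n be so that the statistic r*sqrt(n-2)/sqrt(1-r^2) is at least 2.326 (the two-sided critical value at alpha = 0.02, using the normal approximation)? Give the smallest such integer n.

r√(n−2)/√(1−r²) ≥ 2.326  ⇔  n−2 ≥ (2.326)²·(1−r²)/r²
(1−r²)/r² = (1−0.0441)/0.0441 = 21.6757
n ≥ 2 + 5.410276·21.6757 = 2 + 117.2715 = 119.2715
⌈119.2715⌉ = 120

120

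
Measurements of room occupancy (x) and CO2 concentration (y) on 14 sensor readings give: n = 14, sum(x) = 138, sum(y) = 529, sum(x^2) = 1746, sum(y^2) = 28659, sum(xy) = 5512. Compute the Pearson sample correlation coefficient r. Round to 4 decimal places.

Numerator: nΣxy − (Σx)(Σy) = 14·5512 − (138)(529) = 4166
Denominator: √[(nΣx²−(Σx)²)(nΣy²−(Σy)²)]
  nΣx²−(Σx)² = 14·1746 − 19044 = 5400;  nΣy²−(Σy)² = 14·28659 − 279841 = 121385
  √(5400·121385) = √655479000 = 25602.3241
r = 4166 / 25602.3241 = 0.1627

0.1627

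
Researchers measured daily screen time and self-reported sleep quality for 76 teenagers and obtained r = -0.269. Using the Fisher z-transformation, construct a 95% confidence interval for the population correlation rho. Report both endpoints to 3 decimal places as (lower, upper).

(-0.466, -0.046)

z_r = atanh(-0.269) = -0.275786;  SE = 1/√(n−3) = 1/√73 = 0.117041
z-limits: -0.275786 ± 1.960·0.117041 = -0.275786 ± 0.229400 = [-0.505186, -0.046386]
ρ-limits: (tanh -0.505186, tanh -0.046386) = (-0.466, -0.046)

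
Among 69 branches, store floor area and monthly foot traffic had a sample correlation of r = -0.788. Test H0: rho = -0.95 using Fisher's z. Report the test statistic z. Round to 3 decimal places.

z_r = atanh(-0.788) = -1.066133,  z_0 = atanh(-0.95) = -1.831781
SE = 1/√(n−3) = 1/√66 = 0.123091
z = (z_r − z_0)/SE = (-1.066133 − (-1.831781)) / 0.123091 = 0.765648 / 0.123091 = 6.220

6.220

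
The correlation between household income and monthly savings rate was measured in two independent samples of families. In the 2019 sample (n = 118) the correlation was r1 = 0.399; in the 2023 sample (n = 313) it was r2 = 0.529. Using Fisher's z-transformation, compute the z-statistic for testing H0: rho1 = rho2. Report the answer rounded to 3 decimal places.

z1 = atanh(0.399) = 0.422459,  z2 = atanh(0.529) = 0.588756
SE = √(1/(n1−3) + 1/(n2−3)) = √(1/115 + 1/310) = √(0.0086957 + 0.0032258) = √0.0119215 = 0.109186
z = (z1 − z2)/SE = (0.422459 − 0.588756) / 0.109186 = -0.166297 / 0.109186 = -1.523

-1.523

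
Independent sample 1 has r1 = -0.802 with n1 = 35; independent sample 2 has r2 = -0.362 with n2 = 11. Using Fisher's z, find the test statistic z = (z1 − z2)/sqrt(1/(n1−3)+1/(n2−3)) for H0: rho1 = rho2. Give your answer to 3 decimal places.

-1.834

Fisher z-transforms: z1 = atanh(-0.802) = -1.104193, z2 = atanh(-0.362) = -0.379186; difference d = -0.725007
Var(d) = 1/32 + 1/8 = 0.0312500 + 0.1250000 = 0.1562500
z = d/√Var(d) = -0.725007 / √0.1562500 = -0.725007 / 0.395285 = -1.834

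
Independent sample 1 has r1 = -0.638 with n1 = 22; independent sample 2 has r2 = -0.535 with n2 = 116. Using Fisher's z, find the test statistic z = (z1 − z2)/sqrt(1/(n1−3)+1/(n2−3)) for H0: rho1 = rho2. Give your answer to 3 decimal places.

-0.636

z1 = atanh(-0.638) = -0.754794,  z2 = atanh(-0.535) = -0.597124
SE = √(1/(n1−3) + 1/(n2−3)) = √(1/19 + 1/113) = √(0.0526316 + 0.0088496) = √0.0614812 = 0.247954
z = (z1 − z2)/SE = (-0.754794 − (-0.597124)) / 0.247954 = -0.157670 / 0.247954 = -0.636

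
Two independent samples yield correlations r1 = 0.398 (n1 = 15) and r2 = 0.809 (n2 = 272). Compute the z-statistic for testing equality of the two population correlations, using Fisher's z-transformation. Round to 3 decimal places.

Fisher z-transforms: z1 = atanh(0.398) = 0.421270, z2 = atanh(0.809) = 1.124128; difference d = -0.702858
Var(d) = 1/12 + 1/269 = 0.0833333 + 0.0037175 = 0.0870508
z = d/√Var(d) = -0.702858 / √0.0870508 = -0.702858 / 0.295044 = -2.382

-2.382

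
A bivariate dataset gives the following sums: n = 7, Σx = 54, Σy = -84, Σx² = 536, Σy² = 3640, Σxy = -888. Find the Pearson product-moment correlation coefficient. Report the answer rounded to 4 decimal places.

Numerator: nΣxy − (Σx)(Σy) = 7·(-888) − (54)(-84) = -1680
Denominator: √[(nΣx²−(Σx)²)(nΣy²−(Σy)²)]
  nΣx²−(Σx)² = 7·536 − 2916 = 836;  nΣy²−(Σy)² = 7·3640 − 7056 = 18424
  √(836·18424) = √15402464 = 3924.5973
r = -1680 / 3924.5973 = -0.4281

-0.4281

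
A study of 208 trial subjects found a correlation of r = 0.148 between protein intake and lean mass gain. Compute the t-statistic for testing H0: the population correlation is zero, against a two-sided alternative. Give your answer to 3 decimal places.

1 − r² = 1 − 0.021904 = 0.978096;  √(1−r²) = 0.988987
√(n−2) = √206 = 14.352700
t = r·√(n−2)/√(1−r²) = 0.148 · 14.352700 / 0.988987 = 2.148

2.148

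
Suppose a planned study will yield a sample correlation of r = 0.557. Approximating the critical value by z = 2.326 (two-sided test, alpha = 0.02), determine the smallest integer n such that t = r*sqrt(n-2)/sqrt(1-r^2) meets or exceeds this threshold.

15

Need r·√(n−2)/√(1−r²) ≥ 2.326
√(n−2) ≥ 2.326·√(1−0.310249) / 0.557 = 2.326·0.830512 / 0.557 = 3.4682
n−2 ≥ 12.0284  ⇒  n ≥ 14.0284
Smallest integer n = 15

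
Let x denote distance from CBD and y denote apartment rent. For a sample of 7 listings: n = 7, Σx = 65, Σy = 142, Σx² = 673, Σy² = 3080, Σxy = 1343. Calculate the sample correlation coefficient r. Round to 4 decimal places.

0.2076

Numerator: nΣxy − (Σx)(Σy) = 7·1343 − (65)(142) = 171
Denominator: √[(nΣx²−(Σx)²)(nΣy²−(Σy)²)]
  nΣx²−(Σx)² = 7·673 − 4225 = 486;  nΣy²−(Σy)² = 7·3080 − 20164 = 1396
  √(486·1396) = √678456 = 823.6844
r = 171 / 823.6844 = 0.2076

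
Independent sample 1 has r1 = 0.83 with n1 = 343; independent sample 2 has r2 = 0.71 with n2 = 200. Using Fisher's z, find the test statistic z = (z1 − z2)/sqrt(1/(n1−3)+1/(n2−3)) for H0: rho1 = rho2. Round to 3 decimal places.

3.361

Fisher z-transforms: z1 = atanh(0.83) = 1.188136, z2 = atanh(0.71) = 0.887184; difference d = 0.300952
Var(d) = 1/340 + 1/197 = 0.0029412 + 0.0050761 = 0.0080173
z = d/√Var(d) = 0.300952 / √0.0080173 = 0.300952 / 0.089539 = 3.361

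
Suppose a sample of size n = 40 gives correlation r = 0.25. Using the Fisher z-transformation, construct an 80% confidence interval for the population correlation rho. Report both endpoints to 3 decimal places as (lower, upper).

(0.045, 0.435)

Fisher z: z_r = atanh(r) = ½·ln((1+0.25)/(1−0.25)) = 0.255413
SE(z) = 1/√(n−3) = 1/√37 = 0.164399
80% ⇒ z* = 1.282; margin = 1.282·0.164399 = 0.210760
CI on z-scale: (0.044653, 0.466173)
Back-transform: tanh(0.044653) = 0.044623, tanh(0.466173) = 0.435102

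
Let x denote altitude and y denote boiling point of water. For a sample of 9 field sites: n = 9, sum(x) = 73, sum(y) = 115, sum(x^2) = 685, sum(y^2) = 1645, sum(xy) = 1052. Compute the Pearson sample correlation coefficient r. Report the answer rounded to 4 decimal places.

0.9336

S_xy = nΣxy − ΣxΣy = 9·1052 − 73·115 = 9468 − 8395 = 1073
S_xx = nΣx² − (Σx)² = 9·685 − 73² = 6165 − 5329 = 836
S_yy = nΣy² − (Σy)² = 9·1645 − 115² = 14805 − 13225 = 1580
r = S_xy / √(S_xx·S_yy) = 1073 / √(836·1580) = 1073 / √1320880 = 1073 / 1149.2954 = 0.9336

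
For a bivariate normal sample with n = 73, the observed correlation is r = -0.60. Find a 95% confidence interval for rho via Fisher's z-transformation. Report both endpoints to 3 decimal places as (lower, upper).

(-0.729, -0.429)

Fisher z: z_r = atanh(r) = ½·ln((1+(-0.60))/(1−(-0.60))) = -0.693147
SE(z) = 1/√(n−3) = 1/√70 = 0.119523
95% ⇒ z* = 1.960; margin = 1.960·0.119523 = 0.234265
CI on z-scale: (-0.927412, -0.458882)
Back-transform: tanh(-0.927412) = -0.729385, tanh(-0.458882) = -0.429173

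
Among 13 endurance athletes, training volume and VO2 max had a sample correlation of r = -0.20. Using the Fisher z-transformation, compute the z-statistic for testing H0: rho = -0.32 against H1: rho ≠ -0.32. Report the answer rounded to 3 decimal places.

0.408

z_r = atanh(-0.20) = -0.202733,  z_0 = atanh(-0.32) = -0.331647
SE = 1/√(n−3) = 1/√10 = 0.316228
z = (z_r − z_0)/SE = (-0.202733 − (-0.331647)) / 0.316228 = 0.128914 / 0.316228 = 0.408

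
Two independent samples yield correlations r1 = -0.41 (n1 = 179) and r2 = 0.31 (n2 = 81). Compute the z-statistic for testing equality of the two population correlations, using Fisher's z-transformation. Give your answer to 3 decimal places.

z1 = atanh(-0.41) = -0.435611,  z2 = atanh(0.31) = 0.320545
SE = √(1/(n1−3) + 1/(n2−3)) = √(1/176 + 1/78) = √(0.0056818 + 0.0128205) = √0.0185023 = 0.136023
z = (z1 − z2)/SE = (-0.435611 − 0.320545) / 0.136023 = -0.756156 / 0.136023 = -5.559

-5.559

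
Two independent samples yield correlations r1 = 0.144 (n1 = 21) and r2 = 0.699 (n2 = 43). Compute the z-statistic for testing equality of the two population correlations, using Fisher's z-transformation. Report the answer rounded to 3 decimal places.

-2.538

Fisher z-transforms: z1 = atanh(0.144) = 0.145008, z2 = atanh(0.699) = 0.865342; difference d = -0.720334
Var(d) = 1/18 + 1/40 = 0.0555556 + 0.0250000 = 0.0805556
z = d/√Var(d) = -0.720334 / √0.0805556 = -0.720334 / 0.283823 = -2.538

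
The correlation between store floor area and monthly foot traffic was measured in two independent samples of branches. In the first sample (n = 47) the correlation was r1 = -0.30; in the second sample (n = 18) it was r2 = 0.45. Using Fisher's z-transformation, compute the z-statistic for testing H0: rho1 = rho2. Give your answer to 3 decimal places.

-2.656

Fisher z-transforms: z1 = atanh(-0.30) = -0.309520, z2 = atanh(0.45) = 0.484700; difference d = -0.794220
Var(d) = 1/44 + 1/15 = 0.0227273 + 0.0666667 = 0.0893940
z = d/√Var(d) = -0.794220 / √0.0893940 = -0.794220 / 0.298988 = -2.656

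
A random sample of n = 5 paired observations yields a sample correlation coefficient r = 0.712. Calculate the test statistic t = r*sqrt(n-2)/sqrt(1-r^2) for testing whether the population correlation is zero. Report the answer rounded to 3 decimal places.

1 − r² = 1 − 0.506944 = 0.493056;  √(1−r²) = 0.702179
√(n−2) = √3 = 1.732051
t = r·√(n−2)/√(1−r²) = 0.712 · 1.732051 / 0.702179 = 1.756

1.756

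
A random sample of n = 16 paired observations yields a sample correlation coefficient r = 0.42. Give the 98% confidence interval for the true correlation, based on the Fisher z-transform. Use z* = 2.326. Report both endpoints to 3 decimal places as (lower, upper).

(-0.195, 0.798)

Fisher z: z_r = atanh(r) = ½·ln((1+0.42)/(1−0.42)) = 0.447692
SE(z) = 1/√(n−3) = 1/√13 = 0.277350
98% ⇒ z* = 2.326; margin = 2.326·0.277350 = 0.645116
CI on z-scale: (-0.197424, 1.092808)
Back-transform: tanh(-0.197424) = -0.194898, tanh(1.092808) = 0.797901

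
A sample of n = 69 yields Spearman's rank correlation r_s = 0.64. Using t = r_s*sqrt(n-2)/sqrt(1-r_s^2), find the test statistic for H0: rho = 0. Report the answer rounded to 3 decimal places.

6.818

t = r_s·√(n−2) / √(1−r_s²) with r_s = 0.64, n = 69
  = 0.64·√67 / √(1 − 0.4096)
  = 0.64·8.185353 / 0.768375
  = 5.238626 / 0.768375 = 6.818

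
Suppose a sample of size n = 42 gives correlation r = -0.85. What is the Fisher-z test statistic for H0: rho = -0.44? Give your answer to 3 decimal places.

z_r = atanh(-0.85) = -1.256153,  z_0 = atanh(-0.44) = -0.472231
SE = 1/√(n−3) = 1/√39 = 0.160128
z = (z_r − z_0)/SE = (-1.256153 − (-0.472231)) / 0.160128 = -0.783922 / 0.160128 = -4.896

-4.896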